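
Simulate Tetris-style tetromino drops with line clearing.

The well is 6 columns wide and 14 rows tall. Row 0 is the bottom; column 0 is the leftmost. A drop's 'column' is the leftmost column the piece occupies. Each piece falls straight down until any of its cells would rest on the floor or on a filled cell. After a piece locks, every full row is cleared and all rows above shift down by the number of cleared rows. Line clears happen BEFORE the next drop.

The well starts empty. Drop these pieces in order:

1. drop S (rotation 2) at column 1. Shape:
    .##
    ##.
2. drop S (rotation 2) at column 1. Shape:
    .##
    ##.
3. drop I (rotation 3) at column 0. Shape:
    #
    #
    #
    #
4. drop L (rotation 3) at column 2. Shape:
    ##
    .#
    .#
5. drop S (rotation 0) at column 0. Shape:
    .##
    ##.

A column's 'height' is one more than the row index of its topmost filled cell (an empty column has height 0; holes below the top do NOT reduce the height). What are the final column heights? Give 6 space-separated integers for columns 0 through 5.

Answer: 7 8 8 7 0 0

Derivation:
Drop 1: S rot2 at col 1 lands with bottom-row=0; cleared 0 line(s) (total 0); column heights now [0 1 2 2 0 0], max=2
Drop 2: S rot2 at col 1 lands with bottom-row=2; cleared 0 line(s) (total 0); column heights now [0 3 4 4 0 0], max=4
Drop 3: I rot3 at col 0 lands with bottom-row=0; cleared 0 line(s) (total 0); column heights now [4 3 4 4 0 0], max=4
Drop 4: L rot3 at col 2 lands with bottom-row=4; cleared 0 line(s) (total 0); column heights now [4 3 7 7 0 0], max=7
Drop 5: S rot0 at col 0 lands with bottom-row=6; cleared 0 line(s) (total 0); column heights now [7 8 8 7 0 0], max=8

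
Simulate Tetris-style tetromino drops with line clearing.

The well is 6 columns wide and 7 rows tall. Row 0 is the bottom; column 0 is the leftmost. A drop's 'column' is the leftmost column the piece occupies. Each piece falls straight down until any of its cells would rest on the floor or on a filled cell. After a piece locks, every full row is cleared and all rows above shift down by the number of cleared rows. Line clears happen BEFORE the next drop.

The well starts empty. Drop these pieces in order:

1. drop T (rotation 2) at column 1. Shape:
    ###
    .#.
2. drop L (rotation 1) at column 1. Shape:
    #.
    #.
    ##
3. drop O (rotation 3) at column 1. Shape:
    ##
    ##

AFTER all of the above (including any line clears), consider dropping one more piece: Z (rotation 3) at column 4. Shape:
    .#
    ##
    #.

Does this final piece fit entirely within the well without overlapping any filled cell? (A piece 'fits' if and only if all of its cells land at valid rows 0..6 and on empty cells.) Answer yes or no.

Drop 1: T rot2 at col 1 lands with bottom-row=0; cleared 0 line(s) (total 0); column heights now [0 2 2 2 0 0], max=2
Drop 2: L rot1 at col 1 lands with bottom-row=2; cleared 0 line(s) (total 0); column heights now [0 5 3 2 0 0], max=5
Drop 3: O rot3 at col 1 lands with bottom-row=5; cleared 0 line(s) (total 0); column heights now [0 7 7 2 0 0], max=7
Test piece Z rot3 at col 4 (width 2): heights before test = [0 7 7 2 0 0]; fits = True

Answer: yes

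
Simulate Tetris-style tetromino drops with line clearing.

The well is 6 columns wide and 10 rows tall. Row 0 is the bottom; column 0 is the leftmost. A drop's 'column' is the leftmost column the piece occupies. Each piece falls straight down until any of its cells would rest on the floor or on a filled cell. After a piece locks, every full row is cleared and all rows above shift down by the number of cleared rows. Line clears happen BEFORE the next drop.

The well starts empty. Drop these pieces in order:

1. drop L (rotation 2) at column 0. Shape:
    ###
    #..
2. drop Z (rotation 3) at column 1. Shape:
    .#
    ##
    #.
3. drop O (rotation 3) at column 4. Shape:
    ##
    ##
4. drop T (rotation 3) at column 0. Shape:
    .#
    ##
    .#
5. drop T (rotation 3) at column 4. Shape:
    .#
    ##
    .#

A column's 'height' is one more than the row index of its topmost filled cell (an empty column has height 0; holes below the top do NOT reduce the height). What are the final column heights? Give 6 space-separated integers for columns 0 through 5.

Drop 1: L rot2 at col 0 lands with bottom-row=0; cleared 0 line(s) (total 0); column heights now [2 2 2 0 0 0], max=2
Drop 2: Z rot3 at col 1 lands with bottom-row=2; cleared 0 line(s) (total 0); column heights now [2 4 5 0 0 0], max=5
Drop 3: O rot3 at col 4 lands with bottom-row=0; cleared 0 line(s) (total 0); column heights now [2 4 5 0 2 2], max=5
Drop 4: T rot3 at col 0 lands with bottom-row=4; cleared 0 line(s) (total 0); column heights now [6 7 5 0 2 2], max=7
Drop 5: T rot3 at col 4 lands with bottom-row=2; cleared 0 line(s) (total 0); column heights now [6 7 5 0 4 5], max=7

Answer: 6 7 5 0 4 5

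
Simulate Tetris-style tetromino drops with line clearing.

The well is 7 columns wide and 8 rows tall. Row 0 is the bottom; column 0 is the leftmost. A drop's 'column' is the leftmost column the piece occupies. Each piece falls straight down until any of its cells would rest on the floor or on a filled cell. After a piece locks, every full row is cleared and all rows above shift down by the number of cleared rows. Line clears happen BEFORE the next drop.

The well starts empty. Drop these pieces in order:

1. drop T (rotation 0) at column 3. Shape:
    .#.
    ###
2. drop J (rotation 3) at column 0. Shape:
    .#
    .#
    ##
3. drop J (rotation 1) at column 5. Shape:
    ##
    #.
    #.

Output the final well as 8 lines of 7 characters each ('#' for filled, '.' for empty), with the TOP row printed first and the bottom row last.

Answer: .......
.......
.......
.......
.....##
.#...#.
.#..##.
##.###.

Derivation:
Drop 1: T rot0 at col 3 lands with bottom-row=0; cleared 0 line(s) (total 0); column heights now [0 0 0 1 2 1 0], max=2
Drop 2: J rot3 at col 0 lands with bottom-row=0; cleared 0 line(s) (total 0); column heights now [1 3 0 1 2 1 0], max=3
Drop 3: J rot1 at col 5 lands with bottom-row=1; cleared 0 line(s) (total 0); column heights now [1 3 0 1 2 4 4], max=4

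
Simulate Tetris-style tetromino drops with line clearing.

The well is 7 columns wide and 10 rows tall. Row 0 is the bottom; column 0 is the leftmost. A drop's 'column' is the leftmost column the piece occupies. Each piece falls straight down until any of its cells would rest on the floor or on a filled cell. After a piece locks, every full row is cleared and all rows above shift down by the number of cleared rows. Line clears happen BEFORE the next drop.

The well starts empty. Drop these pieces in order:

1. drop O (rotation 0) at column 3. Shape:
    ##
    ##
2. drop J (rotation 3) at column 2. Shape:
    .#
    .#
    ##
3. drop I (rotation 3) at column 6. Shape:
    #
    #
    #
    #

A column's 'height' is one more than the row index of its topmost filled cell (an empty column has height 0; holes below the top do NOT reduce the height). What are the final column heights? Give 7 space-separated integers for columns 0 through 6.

Drop 1: O rot0 at col 3 lands with bottom-row=0; cleared 0 line(s) (total 0); column heights now [0 0 0 2 2 0 0], max=2
Drop 2: J rot3 at col 2 lands with bottom-row=2; cleared 0 line(s) (total 0); column heights now [0 0 3 5 2 0 0], max=5
Drop 3: I rot3 at col 6 lands with bottom-row=0; cleared 0 line(s) (total 0); column heights now [0 0 3 5 2 0 4], max=5

Answer: 0 0 3 5 2 0 4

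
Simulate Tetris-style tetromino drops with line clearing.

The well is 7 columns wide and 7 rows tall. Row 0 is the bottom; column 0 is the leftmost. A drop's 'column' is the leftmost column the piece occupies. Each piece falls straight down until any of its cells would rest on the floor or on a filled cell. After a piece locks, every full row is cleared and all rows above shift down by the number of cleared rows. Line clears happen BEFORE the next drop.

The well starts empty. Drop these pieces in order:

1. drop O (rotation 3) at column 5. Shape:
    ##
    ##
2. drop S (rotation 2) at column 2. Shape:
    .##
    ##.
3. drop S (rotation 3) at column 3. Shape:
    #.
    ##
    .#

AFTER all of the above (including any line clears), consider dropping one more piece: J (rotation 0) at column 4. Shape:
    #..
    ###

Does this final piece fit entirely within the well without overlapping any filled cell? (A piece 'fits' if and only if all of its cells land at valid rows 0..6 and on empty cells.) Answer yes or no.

Answer: yes

Derivation:
Drop 1: O rot3 at col 5 lands with bottom-row=0; cleared 0 line(s) (total 0); column heights now [0 0 0 0 0 2 2], max=2
Drop 2: S rot2 at col 2 lands with bottom-row=0; cleared 0 line(s) (total 0); column heights now [0 0 1 2 2 2 2], max=2
Drop 3: S rot3 at col 3 lands with bottom-row=2; cleared 0 line(s) (total 0); column heights now [0 0 1 5 4 2 2], max=5
Test piece J rot0 at col 4 (width 3): heights before test = [0 0 1 5 4 2 2]; fits = True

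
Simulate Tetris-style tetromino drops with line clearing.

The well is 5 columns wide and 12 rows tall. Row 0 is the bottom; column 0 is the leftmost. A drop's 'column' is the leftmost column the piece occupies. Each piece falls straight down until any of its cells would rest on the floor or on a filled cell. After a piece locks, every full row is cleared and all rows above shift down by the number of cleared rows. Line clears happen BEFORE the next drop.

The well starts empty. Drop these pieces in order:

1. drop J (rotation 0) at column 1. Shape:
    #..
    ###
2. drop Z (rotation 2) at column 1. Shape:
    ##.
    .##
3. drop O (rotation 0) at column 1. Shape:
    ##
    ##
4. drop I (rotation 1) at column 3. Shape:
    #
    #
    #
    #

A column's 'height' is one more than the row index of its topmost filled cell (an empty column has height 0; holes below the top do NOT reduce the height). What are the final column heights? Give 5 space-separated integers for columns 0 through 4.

Drop 1: J rot0 at col 1 lands with bottom-row=0; cleared 0 line(s) (total 0); column heights now [0 2 1 1 0], max=2
Drop 2: Z rot2 at col 1 lands with bottom-row=1; cleared 0 line(s) (total 0); column heights now [0 3 3 2 0], max=3
Drop 3: O rot0 at col 1 lands with bottom-row=3; cleared 0 line(s) (total 0); column heights now [0 5 5 2 0], max=5
Drop 4: I rot1 at col 3 lands with bottom-row=2; cleared 0 line(s) (total 0); column heights now [0 5 5 6 0], max=6

Answer: 0 5 5 6 0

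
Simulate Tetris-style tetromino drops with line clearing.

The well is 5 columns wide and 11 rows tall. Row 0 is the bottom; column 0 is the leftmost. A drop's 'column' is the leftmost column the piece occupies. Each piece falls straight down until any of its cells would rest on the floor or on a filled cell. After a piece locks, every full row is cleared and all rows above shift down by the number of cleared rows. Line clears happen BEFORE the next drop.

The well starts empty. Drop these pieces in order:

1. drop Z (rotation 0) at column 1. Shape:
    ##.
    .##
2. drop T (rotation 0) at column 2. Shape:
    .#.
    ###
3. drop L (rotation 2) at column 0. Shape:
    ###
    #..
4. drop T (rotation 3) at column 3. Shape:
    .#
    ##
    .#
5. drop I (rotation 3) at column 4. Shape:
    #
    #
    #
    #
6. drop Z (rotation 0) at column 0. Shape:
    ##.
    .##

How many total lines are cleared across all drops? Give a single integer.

Drop 1: Z rot0 at col 1 lands with bottom-row=0; cleared 0 line(s) (total 0); column heights now [0 2 2 1 0], max=2
Drop 2: T rot0 at col 2 lands with bottom-row=2; cleared 0 line(s) (total 0); column heights now [0 2 3 4 3], max=4
Drop 3: L rot2 at col 0 lands with bottom-row=2; cleared 0 line(s) (total 0); column heights now [4 4 4 4 3], max=4
Drop 4: T rot3 at col 3 lands with bottom-row=3; cleared 1 line(s) (total 1); column heights now [3 2 3 4 5], max=5
Drop 5: I rot3 at col 4 lands with bottom-row=5; cleared 0 line(s) (total 1); column heights now [3 2 3 4 9], max=9
Drop 6: Z rot0 at col 0 lands with bottom-row=3; cleared 0 line(s) (total 1); column heights now [5 5 4 4 9], max=9

Answer: 1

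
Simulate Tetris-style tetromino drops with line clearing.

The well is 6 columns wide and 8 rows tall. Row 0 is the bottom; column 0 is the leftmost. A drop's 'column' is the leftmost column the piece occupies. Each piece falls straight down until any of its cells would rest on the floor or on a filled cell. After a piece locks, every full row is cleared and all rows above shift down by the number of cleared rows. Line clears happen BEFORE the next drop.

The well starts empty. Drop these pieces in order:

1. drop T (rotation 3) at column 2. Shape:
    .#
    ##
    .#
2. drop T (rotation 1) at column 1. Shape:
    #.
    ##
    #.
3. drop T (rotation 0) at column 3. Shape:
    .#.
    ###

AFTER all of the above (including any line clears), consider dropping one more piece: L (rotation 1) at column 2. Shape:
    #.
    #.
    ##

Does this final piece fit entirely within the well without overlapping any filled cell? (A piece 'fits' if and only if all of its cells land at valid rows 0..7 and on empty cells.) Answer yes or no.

Answer: yes

Derivation:
Drop 1: T rot3 at col 2 lands with bottom-row=0; cleared 0 line(s) (total 0); column heights now [0 0 2 3 0 0], max=3
Drop 2: T rot1 at col 1 lands with bottom-row=1; cleared 0 line(s) (total 0); column heights now [0 4 3 3 0 0], max=4
Drop 3: T rot0 at col 3 lands with bottom-row=3; cleared 0 line(s) (total 0); column heights now [0 4 3 4 5 4], max=5
Test piece L rot1 at col 2 (width 2): heights before test = [0 4 3 4 5 4]; fits = True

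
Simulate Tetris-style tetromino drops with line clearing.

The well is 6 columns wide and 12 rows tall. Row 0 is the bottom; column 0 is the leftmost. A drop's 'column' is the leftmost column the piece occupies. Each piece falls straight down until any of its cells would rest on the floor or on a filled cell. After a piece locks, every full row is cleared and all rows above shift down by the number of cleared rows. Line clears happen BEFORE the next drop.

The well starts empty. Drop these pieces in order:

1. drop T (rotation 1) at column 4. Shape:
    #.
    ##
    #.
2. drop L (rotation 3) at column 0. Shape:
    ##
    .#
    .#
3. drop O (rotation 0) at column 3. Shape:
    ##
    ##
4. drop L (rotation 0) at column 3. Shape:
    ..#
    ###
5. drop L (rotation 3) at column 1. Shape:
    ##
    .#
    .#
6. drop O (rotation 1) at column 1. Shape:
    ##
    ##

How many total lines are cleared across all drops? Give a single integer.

Answer: 0

Derivation:
Drop 1: T rot1 at col 4 lands with bottom-row=0; cleared 0 line(s) (total 0); column heights now [0 0 0 0 3 2], max=3
Drop 2: L rot3 at col 0 lands with bottom-row=0; cleared 0 line(s) (total 0); column heights now [3 3 0 0 3 2], max=3
Drop 3: O rot0 at col 3 lands with bottom-row=3; cleared 0 line(s) (total 0); column heights now [3 3 0 5 5 2], max=5
Drop 4: L rot0 at col 3 lands with bottom-row=5; cleared 0 line(s) (total 0); column heights now [3 3 0 6 6 7], max=7
Drop 5: L rot3 at col 1 lands with bottom-row=1; cleared 0 line(s) (total 0); column heights now [3 4 4 6 6 7], max=7
Drop 6: O rot1 at col 1 lands with bottom-row=4; cleared 0 line(s) (total 0); column heights now [3 6 6 6 6 7], max=7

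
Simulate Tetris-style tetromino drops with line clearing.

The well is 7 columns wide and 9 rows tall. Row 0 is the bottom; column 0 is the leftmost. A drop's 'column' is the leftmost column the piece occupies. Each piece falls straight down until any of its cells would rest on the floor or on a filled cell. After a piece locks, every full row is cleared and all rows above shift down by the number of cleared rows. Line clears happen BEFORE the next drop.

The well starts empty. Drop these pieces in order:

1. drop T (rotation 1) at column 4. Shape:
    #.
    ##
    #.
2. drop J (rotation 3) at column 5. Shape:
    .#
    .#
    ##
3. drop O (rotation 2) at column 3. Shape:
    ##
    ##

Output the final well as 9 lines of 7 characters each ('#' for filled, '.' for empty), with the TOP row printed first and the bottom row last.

Drop 1: T rot1 at col 4 lands with bottom-row=0; cleared 0 line(s) (total 0); column heights now [0 0 0 0 3 2 0], max=3
Drop 2: J rot3 at col 5 lands with bottom-row=2; cleared 0 line(s) (total 0); column heights now [0 0 0 0 3 3 5], max=5
Drop 3: O rot2 at col 3 lands with bottom-row=3; cleared 0 line(s) (total 0); column heights now [0 0 0 5 5 3 5], max=5

Answer: .......
.......
.......
.......
...##.#
...##.#
....###
....##.
....#..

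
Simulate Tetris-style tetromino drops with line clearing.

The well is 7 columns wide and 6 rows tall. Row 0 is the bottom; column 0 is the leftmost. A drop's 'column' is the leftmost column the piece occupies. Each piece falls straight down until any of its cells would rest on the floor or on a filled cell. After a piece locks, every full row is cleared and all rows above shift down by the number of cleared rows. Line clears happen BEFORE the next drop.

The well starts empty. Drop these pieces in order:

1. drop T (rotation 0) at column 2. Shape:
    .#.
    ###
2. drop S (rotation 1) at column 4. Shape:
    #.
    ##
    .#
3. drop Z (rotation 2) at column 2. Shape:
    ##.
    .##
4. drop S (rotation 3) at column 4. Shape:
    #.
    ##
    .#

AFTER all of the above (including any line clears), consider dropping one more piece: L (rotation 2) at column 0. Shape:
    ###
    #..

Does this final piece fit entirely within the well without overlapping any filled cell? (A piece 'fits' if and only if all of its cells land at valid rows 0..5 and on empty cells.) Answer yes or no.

Answer: yes

Derivation:
Drop 1: T rot0 at col 2 lands with bottom-row=0; cleared 0 line(s) (total 0); column heights now [0 0 1 2 1 0 0], max=2
Drop 2: S rot1 at col 4 lands with bottom-row=0; cleared 0 line(s) (total 0); column heights now [0 0 1 2 3 2 0], max=3
Drop 3: Z rot2 at col 2 lands with bottom-row=3; cleared 0 line(s) (total 0); column heights now [0 0 5 5 4 2 0], max=5
Drop 4: S rot3 at col 4 lands with bottom-row=3; cleared 0 line(s) (total 0); column heights now [0 0 5 5 6 5 0], max=6
Test piece L rot2 at col 0 (width 3): heights before test = [0 0 5 5 6 5 0]; fits = True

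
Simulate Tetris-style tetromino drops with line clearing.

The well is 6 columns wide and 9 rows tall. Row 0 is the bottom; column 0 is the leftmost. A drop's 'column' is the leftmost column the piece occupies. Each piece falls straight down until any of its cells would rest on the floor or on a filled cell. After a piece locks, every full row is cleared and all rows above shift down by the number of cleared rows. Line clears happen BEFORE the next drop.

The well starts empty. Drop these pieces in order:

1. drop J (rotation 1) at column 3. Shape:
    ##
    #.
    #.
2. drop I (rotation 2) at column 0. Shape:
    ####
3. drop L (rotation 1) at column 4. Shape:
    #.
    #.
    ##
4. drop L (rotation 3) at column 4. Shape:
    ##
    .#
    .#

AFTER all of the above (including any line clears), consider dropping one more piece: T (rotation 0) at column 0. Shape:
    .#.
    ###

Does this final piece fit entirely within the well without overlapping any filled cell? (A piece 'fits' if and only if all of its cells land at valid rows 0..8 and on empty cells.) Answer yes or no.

Drop 1: J rot1 at col 3 lands with bottom-row=0; cleared 0 line(s) (total 0); column heights now [0 0 0 3 3 0], max=3
Drop 2: I rot2 at col 0 lands with bottom-row=3; cleared 0 line(s) (total 0); column heights now [4 4 4 4 3 0], max=4
Drop 3: L rot1 at col 4 lands with bottom-row=3; cleared 1 line(s) (total 1); column heights now [0 0 0 3 5 0], max=5
Drop 4: L rot3 at col 4 lands with bottom-row=3; cleared 0 line(s) (total 1); column heights now [0 0 0 3 6 6], max=6
Test piece T rot0 at col 0 (width 3): heights before test = [0 0 0 3 6 6]; fits = True

Answer: yes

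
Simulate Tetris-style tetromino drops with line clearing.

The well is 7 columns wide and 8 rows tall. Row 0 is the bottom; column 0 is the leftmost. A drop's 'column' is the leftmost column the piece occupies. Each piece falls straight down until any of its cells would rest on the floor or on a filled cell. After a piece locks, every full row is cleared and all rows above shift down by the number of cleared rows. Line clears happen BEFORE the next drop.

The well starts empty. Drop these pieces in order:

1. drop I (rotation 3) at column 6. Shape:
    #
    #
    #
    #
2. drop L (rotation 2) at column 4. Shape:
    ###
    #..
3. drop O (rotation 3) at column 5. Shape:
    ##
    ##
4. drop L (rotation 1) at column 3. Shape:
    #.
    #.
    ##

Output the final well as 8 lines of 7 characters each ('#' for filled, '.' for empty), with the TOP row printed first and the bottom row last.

Answer: ...#...
...#.##
...####
....###
....#.#
......#
......#
......#

Derivation:
Drop 1: I rot3 at col 6 lands with bottom-row=0; cleared 0 line(s) (total 0); column heights now [0 0 0 0 0 0 4], max=4
Drop 2: L rot2 at col 4 lands with bottom-row=3; cleared 0 line(s) (total 0); column heights now [0 0 0 0 5 5 5], max=5
Drop 3: O rot3 at col 5 lands with bottom-row=5; cleared 0 line(s) (total 0); column heights now [0 0 0 0 5 7 7], max=7
Drop 4: L rot1 at col 3 lands with bottom-row=5; cleared 0 line(s) (total 0); column heights now [0 0 0 8 6 7 7], max=8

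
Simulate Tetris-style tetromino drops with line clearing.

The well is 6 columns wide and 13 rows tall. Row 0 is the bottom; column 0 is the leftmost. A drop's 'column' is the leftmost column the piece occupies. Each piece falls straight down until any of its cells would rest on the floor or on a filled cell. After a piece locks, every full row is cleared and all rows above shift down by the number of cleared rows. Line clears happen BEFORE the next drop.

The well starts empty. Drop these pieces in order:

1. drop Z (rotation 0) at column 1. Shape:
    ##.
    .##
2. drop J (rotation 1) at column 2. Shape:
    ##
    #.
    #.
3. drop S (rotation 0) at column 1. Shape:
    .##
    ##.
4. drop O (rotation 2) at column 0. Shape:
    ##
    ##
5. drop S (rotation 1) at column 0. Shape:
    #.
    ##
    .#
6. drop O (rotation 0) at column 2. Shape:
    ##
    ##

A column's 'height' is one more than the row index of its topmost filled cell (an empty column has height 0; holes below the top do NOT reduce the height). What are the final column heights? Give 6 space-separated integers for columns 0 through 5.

Drop 1: Z rot0 at col 1 lands with bottom-row=0; cleared 0 line(s) (total 0); column heights now [0 2 2 1 0 0], max=2
Drop 2: J rot1 at col 2 lands with bottom-row=2; cleared 0 line(s) (total 0); column heights now [0 2 5 5 0 0], max=5
Drop 3: S rot0 at col 1 lands with bottom-row=5; cleared 0 line(s) (total 0); column heights now [0 6 7 7 0 0], max=7
Drop 4: O rot2 at col 0 lands with bottom-row=6; cleared 0 line(s) (total 0); column heights now [8 8 7 7 0 0], max=8
Drop 5: S rot1 at col 0 lands with bottom-row=8; cleared 0 line(s) (total 0); column heights now [11 10 7 7 0 0], max=11
Drop 6: O rot0 at col 2 lands with bottom-row=7; cleared 0 line(s) (total 0); column heights now [11 10 9 9 0 0], max=11

Answer: 11 10 9 9 0 0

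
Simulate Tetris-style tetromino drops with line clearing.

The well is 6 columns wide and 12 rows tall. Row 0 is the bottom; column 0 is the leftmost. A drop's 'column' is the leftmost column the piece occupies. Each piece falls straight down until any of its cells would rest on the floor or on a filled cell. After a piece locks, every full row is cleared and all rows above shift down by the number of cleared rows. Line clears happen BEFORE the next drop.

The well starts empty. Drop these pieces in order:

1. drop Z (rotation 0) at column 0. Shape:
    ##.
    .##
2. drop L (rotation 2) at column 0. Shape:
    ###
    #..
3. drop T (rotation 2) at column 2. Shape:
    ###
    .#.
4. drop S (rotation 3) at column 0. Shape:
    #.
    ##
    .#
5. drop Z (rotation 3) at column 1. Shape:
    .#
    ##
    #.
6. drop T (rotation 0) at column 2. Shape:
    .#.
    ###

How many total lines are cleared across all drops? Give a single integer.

Drop 1: Z rot0 at col 0 lands with bottom-row=0; cleared 0 line(s) (total 0); column heights now [2 2 1 0 0 0], max=2
Drop 2: L rot2 at col 0 lands with bottom-row=2; cleared 0 line(s) (total 0); column heights now [4 4 4 0 0 0], max=4
Drop 3: T rot2 at col 2 lands with bottom-row=3; cleared 0 line(s) (total 0); column heights now [4 4 5 5 5 0], max=5
Drop 4: S rot3 at col 0 lands with bottom-row=4; cleared 0 line(s) (total 0); column heights now [7 6 5 5 5 0], max=7
Drop 5: Z rot3 at col 1 lands with bottom-row=6; cleared 0 line(s) (total 0); column heights now [7 8 9 5 5 0], max=9
Drop 6: T rot0 at col 2 lands with bottom-row=9; cleared 0 line(s) (total 0); column heights now [7 8 10 11 10 0], max=11

Answer: 0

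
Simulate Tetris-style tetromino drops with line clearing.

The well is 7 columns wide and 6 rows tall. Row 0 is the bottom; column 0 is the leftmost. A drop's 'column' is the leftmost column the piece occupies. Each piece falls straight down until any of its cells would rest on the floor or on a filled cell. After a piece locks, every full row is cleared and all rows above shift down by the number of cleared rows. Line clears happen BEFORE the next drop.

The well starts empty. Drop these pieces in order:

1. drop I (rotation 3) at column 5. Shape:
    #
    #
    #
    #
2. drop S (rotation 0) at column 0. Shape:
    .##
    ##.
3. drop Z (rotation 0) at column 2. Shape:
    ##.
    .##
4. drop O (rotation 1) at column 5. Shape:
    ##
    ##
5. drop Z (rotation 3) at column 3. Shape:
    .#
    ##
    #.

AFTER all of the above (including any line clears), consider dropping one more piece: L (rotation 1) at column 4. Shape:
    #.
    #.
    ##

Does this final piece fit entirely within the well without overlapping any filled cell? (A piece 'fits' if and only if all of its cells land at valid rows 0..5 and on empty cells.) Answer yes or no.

Drop 1: I rot3 at col 5 lands with bottom-row=0; cleared 0 line(s) (total 0); column heights now [0 0 0 0 0 4 0], max=4
Drop 2: S rot0 at col 0 lands with bottom-row=0; cleared 0 line(s) (total 0); column heights now [1 2 2 0 0 4 0], max=4
Drop 3: Z rot0 at col 2 lands with bottom-row=1; cleared 0 line(s) (total 0); column heights now [1 2 3 3 2 4 0], max=4
Drop 4: O rot1 at col 5 lands with bottom-row=4; cleared 0 line(s) (total 0); column heights now [1 2 3 3 2 6 6], max=6
Drop 5: Z rot3 at col 3 lands with bottom-row=3; cleared 0 line(s) (total 0); column heights now [1 2 3 5 6 6 6], max=6
Test piece L rot1 at col 4 (width 2): heights before test = [1 2 3 5 6 6 6]; fits = False

Answer: no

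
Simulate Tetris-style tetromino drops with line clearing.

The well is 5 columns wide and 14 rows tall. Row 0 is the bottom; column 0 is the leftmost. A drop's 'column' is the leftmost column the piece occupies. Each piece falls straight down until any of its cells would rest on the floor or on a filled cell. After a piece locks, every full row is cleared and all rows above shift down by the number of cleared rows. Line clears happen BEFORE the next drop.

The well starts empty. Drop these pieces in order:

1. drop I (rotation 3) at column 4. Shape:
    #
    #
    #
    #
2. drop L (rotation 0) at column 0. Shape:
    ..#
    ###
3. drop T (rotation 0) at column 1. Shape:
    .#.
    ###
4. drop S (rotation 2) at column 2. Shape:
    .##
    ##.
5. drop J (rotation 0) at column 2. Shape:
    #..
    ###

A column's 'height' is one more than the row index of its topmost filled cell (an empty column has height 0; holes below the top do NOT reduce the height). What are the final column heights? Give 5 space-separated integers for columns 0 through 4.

Answer: 1 3 8 7 7

Derivation:
Drop 1: I rot3 at col 4 lands with bottom-row=0; cleared 0 line(s) (total 0); column heights now [0 0 0 0 4], max=4
Drop 2: L rot0 at col 0 lands with bottom-row=0; cleared 0 line(s) (total 0); column heights now [1 1 2 0 4], max=4
Drop 3: T rot0 at col 1 lands with bottom-row=2; cleared 0 line(s) (total 0); column heights now [1 3 4 3 4], max=4
Drop 4: S rot2 at col 2 lands with bottom-row=4; cleared 0 line(s) (total 0); column heights now [1 3 5 6 6], max=6
Drop 5: J rot0 at col 2 lands with bottom-row=6; cleared 0 line(s) (total 0); column heights now [1 3 8 7 7], max=8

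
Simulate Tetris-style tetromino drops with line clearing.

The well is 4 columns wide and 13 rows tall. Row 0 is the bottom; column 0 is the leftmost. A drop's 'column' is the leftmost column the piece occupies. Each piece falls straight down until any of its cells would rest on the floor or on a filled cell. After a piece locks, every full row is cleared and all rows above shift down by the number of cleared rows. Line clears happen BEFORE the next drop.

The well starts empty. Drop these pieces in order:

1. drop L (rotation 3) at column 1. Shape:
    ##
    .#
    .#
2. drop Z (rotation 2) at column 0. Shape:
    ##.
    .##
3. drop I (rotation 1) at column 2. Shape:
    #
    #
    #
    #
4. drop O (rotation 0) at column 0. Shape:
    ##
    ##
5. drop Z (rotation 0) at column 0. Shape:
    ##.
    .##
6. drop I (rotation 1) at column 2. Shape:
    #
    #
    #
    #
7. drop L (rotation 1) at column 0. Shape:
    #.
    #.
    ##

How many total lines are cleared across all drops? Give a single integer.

Drop 1: L rot3 at col 1 lands with bottom-row=0; cleared 0 line(s) (total 0); column heights now [0 3 3 0], max=3
Drop 2: Z rot2 at col 0 lands with bottom-row=3; cleared 0 line(s) (total 0); column heights now [5 5 4 0], max=5
Drop 3: I rot1 at col 2 lands with bottom-row=4; cleared 0 line(s) (total 0); column heights now [5 5 8 0], max=8
Drop 4: O rot0 at col 0 lands with bottom-row=5; cleared 0 line(s) (total 0); column heights now [7 7 8 0], max=8
Drop 5: Z rot0 at col 0 lands with bottom-row=8; cleared 0 line(s) (total 0); column heights now [10 10 9 0], max=10
Drop 6: I rot1 at col 2 lands with bottom-row=9; cleared 0 line(s) (total 0); column heights now [10 10 13 0], max=13
Drop 7: L rot1 at col 0 lands with bottom-row=10; cleared 0 line(s) (total 0); column heights now [13 11 13 0], max=13

Answer: 0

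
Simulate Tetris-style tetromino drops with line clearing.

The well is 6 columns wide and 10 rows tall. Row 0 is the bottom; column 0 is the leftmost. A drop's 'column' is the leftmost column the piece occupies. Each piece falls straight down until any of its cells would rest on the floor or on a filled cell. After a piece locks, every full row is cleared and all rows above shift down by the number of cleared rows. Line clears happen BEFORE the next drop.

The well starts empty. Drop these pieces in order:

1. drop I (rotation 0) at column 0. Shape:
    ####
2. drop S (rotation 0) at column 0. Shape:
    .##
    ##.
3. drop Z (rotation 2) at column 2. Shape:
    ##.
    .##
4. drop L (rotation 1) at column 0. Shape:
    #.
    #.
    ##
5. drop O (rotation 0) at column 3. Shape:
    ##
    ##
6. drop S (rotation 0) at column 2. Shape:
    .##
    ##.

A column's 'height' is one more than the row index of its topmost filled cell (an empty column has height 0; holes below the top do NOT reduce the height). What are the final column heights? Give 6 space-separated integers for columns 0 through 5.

Drop 1: I rot0 at col 0 lands with bottom-row=0; cleared 0 line(s) (total 0); column heights now [1 1 1 1 0 0], max=1
Drop 2: S rot0 at col 0 lands with bottom-row=1; cleared 0 line(s) (total 0); column heights now [2 3 3 1 0 0], max=3
Drop 3: Z rot2 at col 2 lands with bottom-row=2; cleared 0 line(s) (total 0); column heights now [2 3 4 4 3 0], max=4
Drop 4: L rot1 at col 0 lands with bottom-row=3; cleared 0 line(s) (total 0); column heights now [6 4 4 4 3 0], max=6
Drop 5: O rot0 at col 3 lands with bottom-row=4; cleared 0 line(s) (total 0); column heights now [6 4 4 6 6 0], max=6
Drop 6: S rot0 at col 2 lands with bottom-row=6; cleared 0 line(s) (total 0); column heights now [6 4 7 8 8 0], max=8

Answer: 6 4 7 8 8 0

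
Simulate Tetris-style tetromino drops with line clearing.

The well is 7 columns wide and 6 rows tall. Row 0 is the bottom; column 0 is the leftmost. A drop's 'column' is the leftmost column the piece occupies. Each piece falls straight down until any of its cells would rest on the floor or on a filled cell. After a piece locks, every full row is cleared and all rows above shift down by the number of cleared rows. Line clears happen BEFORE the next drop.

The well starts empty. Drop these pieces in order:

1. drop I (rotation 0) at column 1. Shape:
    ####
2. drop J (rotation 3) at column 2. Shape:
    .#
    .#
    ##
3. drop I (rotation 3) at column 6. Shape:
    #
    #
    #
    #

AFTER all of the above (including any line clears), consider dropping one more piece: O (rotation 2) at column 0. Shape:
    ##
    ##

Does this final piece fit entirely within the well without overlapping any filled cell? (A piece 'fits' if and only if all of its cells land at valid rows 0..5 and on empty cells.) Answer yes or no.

Drop 1: I rot0 at col 1 lands with bottom-row=0; cleared 0 line(s) (total 0); column heights now [0 1 1 1 1 0 0], max=1
Drop 2: J rot3 at col 2 lands with bottom-row=1; cleared 0 line(s) (total 0); column heights now [0 1 2 4 1 0 0], max=4
Drop 3: I rot3 at col 6 lands with bottom-row=0; cleared 0 line(s) (total 0); column heights now [0 1 2 4 1 0 4], max=4
Test piece O rot2 at col 0 (width 2): heights before test = [0 1 2 4 1 0 4]; fits = True

Answer: yes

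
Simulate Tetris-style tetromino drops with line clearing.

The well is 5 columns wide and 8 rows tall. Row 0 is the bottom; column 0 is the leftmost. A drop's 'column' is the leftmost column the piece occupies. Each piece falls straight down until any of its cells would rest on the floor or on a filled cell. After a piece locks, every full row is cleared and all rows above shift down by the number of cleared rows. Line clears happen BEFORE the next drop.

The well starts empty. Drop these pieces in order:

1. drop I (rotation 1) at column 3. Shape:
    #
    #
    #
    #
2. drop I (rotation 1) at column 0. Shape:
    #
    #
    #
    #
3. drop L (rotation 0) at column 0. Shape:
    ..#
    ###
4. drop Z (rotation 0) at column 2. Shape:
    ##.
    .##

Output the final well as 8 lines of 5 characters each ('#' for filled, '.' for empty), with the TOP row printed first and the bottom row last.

Drop 1: I rot1 at col 3 lands with bottom-row=0; cleared 0 line(s) (total 0); column heights now [0 0 0 4 0], max=4
Drop 2: I rot1 at col 0 lands with bottom-row=0; cleared 0 line(s) (total 0); column heights now [4 0 0 4 0], max=4
Drop 3: L rot0 at col 0 lands with bottom-row=4; cleared 0 line(s) (total 0); column heights now [5 5 6 4 0], max=6
Drop 4: Z rot0 at col 2 lands with bottom-row=5; cleared 0 line(s) (total 0); column heights now [5 5 7 7 6], max=7

Answer: .....
..##.
..###
###..
#..#.
#..#.
#..#.
#..#.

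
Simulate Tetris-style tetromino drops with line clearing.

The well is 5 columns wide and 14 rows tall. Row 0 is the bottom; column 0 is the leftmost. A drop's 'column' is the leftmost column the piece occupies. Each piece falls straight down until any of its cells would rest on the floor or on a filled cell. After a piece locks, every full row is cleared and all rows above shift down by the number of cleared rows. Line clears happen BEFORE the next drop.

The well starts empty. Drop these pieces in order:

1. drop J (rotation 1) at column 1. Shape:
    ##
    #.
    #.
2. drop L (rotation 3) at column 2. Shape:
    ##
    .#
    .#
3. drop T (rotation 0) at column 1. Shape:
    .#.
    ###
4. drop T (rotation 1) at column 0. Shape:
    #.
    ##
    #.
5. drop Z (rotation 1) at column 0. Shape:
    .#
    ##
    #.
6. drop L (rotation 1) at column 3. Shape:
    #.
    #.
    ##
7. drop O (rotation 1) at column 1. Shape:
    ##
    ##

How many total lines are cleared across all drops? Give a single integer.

Drop 1: J rot1 at col 1 lands with bottom-row=0; cleared 0 line(s) (total 0); column heights now [0 3 3 0 0], max=3
Drop 2: L rot3 at col 2 lands with bottom-row=1; cleared 0 line(s) (total 0); column heights now [0 3 4 4 0], max=4
Drop 3: T rot0 at col 1 lands with bottom-row=4; cleared 0 line(s) (total 0); column heights now [0 5 6 5 0], max=6
Drop 4: T rot1 at col 0 lands with bottom-row=4; cleared 0 line(s) (total 0); column heights now [7 6 6 5 0], max=7
Drop 5: Z rot1 at col 0 lands with bottom-row=7; cleared 0 line(s) (total 0); column heights now [9 10 6 5 0], max=10
Drop 6: L rot1 at col 3 lands with bottom-row=5; cleared 1 line(s) (total 1); column heights now [8 9 5 7 0], max=9
Drop 7: O rot1 at col 1 lands with bottom-row=9; cleared 0 line(s) (total 1); column heights now [8 11 11 7 0], max=11

Answer: 1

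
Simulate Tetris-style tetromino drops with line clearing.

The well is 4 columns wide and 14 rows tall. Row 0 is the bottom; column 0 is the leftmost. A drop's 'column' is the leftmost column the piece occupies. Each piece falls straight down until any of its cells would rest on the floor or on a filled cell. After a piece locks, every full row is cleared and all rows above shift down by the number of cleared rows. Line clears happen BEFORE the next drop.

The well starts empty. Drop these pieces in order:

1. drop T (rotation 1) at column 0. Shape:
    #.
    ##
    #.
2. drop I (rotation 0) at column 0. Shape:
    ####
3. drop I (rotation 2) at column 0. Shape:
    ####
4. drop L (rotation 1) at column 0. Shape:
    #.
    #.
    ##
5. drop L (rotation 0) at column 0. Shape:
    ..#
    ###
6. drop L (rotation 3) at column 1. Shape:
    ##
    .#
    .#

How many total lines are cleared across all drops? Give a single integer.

Answer: 2

Derivation:
Drop 1: T rot1 at col 0 lands with bottom-row=0; cleared 0 line(s) (total 0); column heights now [3 2 0 0], max=3
Drop 2: I rot0 at col 0 lands with bottom-row=3; cleared 1 line(s) (total 1); column heights now [3 2 0 0], max=3
Drop 3: I rot2 at col 0 lands with bottom-row=3; cleared 1 line(s) (total 2); column heights now [3 2 0 0], max=3
Drop 4: L rot1 at col 0 lands with bottom-row=3; cleared 0 line(s) (total 2); column heights now [6 4 0 0], max=6
Drop 5: L rot0 at col 0 lands with bottom-row=6; cleared 0 line(s) (total 2); column heights now [7 7 8 0], max=8
Drop 6: L rot3 at col 1 lands with bottom-row=8; cleared 0 line(s) (total 2); column heights now [7 11 11 0], max=11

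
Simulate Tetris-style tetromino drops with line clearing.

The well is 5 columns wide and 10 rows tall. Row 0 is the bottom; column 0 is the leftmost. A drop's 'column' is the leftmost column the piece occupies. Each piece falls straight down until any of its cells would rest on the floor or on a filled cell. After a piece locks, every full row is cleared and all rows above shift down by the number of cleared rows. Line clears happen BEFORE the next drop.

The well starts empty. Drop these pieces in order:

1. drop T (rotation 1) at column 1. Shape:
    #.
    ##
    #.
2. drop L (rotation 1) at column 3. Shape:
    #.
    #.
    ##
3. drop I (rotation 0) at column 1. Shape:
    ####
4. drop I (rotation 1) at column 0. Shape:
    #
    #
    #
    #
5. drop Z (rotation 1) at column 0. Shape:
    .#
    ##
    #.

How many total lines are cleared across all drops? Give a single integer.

Drop 1: T rot1 at col 1 lands with bottom-row=0; cleared 0 line(s) (total 0); column heights now [0 3 2 0 0], max=3
Drop 2: L rot1 at col 3 lands with bottom-row=0; cleared 0 line(s) (total 0); column heights now [0 3 2 3 1], max=3
Drop 3: I rot0 at col 1 lands with bottom-row=3; cleared 0 line(s) (total 0); column heights now [0 4 4 4 4], max=4
Drop 4: I rot1 at col 0 lands with bottom-row=0; cleared 1 line(s) (total 1); column heights now [3 3 2 3 1], max=3
Drop 5: Z rot1 at col 0 lands with bottom-row=3; cleared 0 line(s) (total 1); column heights now [5 6 2 3 1], max=6

Answer: 1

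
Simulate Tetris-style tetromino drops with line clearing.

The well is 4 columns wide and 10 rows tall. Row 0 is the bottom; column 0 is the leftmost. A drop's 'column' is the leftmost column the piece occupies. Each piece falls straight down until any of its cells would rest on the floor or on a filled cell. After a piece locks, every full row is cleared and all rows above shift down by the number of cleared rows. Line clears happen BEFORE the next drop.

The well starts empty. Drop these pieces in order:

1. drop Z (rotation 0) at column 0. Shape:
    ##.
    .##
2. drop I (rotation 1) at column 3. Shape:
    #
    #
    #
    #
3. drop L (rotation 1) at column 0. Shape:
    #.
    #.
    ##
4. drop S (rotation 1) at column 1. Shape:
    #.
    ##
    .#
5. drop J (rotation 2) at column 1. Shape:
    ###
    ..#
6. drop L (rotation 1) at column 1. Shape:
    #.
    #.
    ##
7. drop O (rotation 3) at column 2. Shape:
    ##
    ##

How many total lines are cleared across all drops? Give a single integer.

Drop 1: Z rot0 at col 0 lands with bottom-row=0; cleared 0 line(s) (total 0); column heights now [2 2 1 0], max=2
Drop 2: I rot1 at col 3 lands with bottom-row=0; cleared 0 line(s) (total 0); column heights now [2 2 1 4], max=4
Drop 3: L rot1 at col 0 lands with bottom-row=2; cleared 0 line(s) (total 0); column heights now [5 3 1 4], max=5
Drop 4: S rot1 at col 1 lands with bottom-row=2; cleared 2 line(s) (total 2); column heights now [3 3 1 2], max=3
Drop 5: J rot2 at col 1 lands with bottom-row=2; cleared 0 line(s) (total 2); column heights now [3 4 4 4], max=4
Drop 6: L rot1 at col 1 lands with bottom-row=4; cleared 0 line(s) (total 2); column heights now [3 7 5 4], max=7
Drop 7: O rot3 at col 2 lands with bottom-row=5; cleared 0 line(s) (total 2); column heights now [3 7 7 7], max=7

Answer: 2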